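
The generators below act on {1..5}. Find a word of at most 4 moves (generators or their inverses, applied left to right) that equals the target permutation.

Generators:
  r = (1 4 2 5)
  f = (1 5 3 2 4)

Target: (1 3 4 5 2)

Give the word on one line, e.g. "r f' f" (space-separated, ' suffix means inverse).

  after r': (1 5 2 4)
  after f': (3 5)
  after r': (1 5 3 2 4)
  after f: (1 3 4 5 2)

r' f' r' f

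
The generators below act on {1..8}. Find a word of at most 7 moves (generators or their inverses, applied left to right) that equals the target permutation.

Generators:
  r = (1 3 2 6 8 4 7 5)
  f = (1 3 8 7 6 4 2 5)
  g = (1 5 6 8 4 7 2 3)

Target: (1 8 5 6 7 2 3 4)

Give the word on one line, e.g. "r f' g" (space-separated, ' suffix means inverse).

g r' g r r

  after g: (1 5 6 8 4 7 2 3)
  after r': (1 7 3 5 2)
  after g: (1 2 5 3 6 8 4 7)
  after r: (1 6 4 5 2)(3 8 7)
  after r: (1 8 5 6 7 2 3 4)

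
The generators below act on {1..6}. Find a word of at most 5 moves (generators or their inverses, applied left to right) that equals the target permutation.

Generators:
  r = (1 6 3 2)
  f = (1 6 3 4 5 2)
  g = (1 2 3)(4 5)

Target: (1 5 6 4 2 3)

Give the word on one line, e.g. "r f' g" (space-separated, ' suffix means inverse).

g' f' r f f

  after g': (1 3 2)(4 5)
  after f': (1 6)(3 5)
  after r: (1 3 5 2)
  after f: (1 4 5)(2 6 3)
  after f: (1 5 6 4 2 3)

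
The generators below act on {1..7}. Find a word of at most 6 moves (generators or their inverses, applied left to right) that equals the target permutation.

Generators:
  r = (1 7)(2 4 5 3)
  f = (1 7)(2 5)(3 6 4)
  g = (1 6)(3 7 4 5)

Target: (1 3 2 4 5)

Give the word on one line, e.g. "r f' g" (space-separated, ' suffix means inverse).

r' g r' f' g

  after r': (1 7)(2 3 5 4)
  after g: (1 4 2 7 6)
  after r': (1 2)(3 5 4)(6 7)
  after f': (1 5 6)(2 7 3)
  after g: (1 3 2 4 5)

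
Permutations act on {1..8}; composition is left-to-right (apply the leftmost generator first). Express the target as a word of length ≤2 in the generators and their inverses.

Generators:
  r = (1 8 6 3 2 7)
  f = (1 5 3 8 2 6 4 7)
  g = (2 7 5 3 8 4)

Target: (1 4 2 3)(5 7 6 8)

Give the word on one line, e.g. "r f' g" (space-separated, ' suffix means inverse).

f' f'

  after f': (1 7 4 6 2 8 3 5)
  after f': (1 4 2 3)(5 7 6 8)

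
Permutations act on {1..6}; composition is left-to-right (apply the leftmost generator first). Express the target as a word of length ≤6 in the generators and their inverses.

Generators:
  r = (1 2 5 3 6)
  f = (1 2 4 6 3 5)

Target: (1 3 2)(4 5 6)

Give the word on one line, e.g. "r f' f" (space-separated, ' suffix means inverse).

r f f r'

  after r: (1 2 5 3 6)
  after f: (1 4 6 2)
  after f: (1 6 4 3 5)
  after r': (1 3 2)(4 5 6)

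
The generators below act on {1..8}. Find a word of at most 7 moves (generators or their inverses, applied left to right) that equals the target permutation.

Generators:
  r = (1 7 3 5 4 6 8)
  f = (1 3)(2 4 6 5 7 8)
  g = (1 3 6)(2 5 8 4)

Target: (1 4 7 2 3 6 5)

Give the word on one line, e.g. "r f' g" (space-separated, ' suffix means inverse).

r g f g' r

  after r: (1 7 3 5 4 6 8)
  after g: (1 7 6 4)(2 5)(3 8)
  after f: (1 8)(2 7 5 4 3)
  after g': (1 5 8 6 3 4)(2 7)
  after r: (1 4 7 2 3 6 5)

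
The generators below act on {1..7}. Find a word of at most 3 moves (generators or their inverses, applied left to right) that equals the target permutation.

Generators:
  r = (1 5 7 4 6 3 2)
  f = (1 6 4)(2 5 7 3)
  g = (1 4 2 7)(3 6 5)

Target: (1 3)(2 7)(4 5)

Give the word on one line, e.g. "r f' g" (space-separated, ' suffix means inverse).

  after r': (1 2 3 6 4 7 5)
  after f': (1 3)(2 7)(4 5)

r' f'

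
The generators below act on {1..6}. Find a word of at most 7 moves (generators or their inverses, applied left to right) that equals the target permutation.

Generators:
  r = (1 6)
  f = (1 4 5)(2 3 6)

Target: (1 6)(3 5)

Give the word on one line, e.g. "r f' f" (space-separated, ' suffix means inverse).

r f r f f

  after r: (1 6)
  after f: (1 2 3 6 4 5)
  after r: (1 2 3)(4 5 6)
  after f: (1 3 4)(2 6 5)
  after f: (1 6)(3 5)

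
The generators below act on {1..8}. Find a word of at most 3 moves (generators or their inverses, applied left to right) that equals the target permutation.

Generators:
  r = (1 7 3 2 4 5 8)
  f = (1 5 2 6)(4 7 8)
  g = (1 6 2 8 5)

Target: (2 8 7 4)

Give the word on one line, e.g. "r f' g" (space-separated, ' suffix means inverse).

  after f': (1 6 2 5)(4 8 7)
  after g': (2 8 7 4)

f' g'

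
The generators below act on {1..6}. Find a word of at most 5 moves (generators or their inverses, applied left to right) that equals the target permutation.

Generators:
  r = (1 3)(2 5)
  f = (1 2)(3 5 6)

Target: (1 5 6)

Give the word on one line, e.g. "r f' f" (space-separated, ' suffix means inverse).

  after r': (1 3)(2 5)
  after f': (1 6 5)(2 3)
  after r: (1 6 2)(3 5)
  after f': (1 5 6)

r' f' r f'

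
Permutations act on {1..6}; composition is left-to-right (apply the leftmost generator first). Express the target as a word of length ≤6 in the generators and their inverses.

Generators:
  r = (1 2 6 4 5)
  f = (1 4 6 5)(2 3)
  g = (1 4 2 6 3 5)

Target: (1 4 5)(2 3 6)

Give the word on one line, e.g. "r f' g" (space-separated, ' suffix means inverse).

f f g' r' g

  after f: (1 4 6 5)(2 3)
  after f: (1 6)(4 5)
  after g': (1 2 4 3 6 5)
  after r': (2 6 4 3)
  after g: (1 4 5)(2 3 6)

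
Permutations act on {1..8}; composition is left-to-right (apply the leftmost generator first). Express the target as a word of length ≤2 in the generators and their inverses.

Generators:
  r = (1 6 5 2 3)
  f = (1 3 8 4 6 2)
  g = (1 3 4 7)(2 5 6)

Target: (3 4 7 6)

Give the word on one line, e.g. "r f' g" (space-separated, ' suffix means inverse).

  after g: (1 3 4 7)(2 5 6)
  after r: (3 4 7 6)

g r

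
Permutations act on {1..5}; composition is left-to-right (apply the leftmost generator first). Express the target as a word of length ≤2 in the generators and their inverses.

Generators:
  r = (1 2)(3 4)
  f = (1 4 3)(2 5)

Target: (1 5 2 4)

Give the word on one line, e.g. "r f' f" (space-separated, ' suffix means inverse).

r' f

  after r': (1 2)(3 4)
  after f: (1 5 2 4)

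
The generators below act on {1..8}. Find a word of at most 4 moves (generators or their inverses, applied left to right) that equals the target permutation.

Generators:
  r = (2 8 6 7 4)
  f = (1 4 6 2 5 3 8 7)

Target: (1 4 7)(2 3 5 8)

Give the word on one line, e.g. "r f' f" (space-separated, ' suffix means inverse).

  after r: (2 8 6 7 4)
  after f': (1 7)(2 3 5)(4 6 8)
  after r: (1 4 7)(2 3 5 8)

r f' r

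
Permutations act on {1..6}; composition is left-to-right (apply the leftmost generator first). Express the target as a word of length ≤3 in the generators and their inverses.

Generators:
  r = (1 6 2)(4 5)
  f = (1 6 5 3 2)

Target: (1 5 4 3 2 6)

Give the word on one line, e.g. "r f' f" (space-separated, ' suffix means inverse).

  after r: (1 6 2)(4 5)
  after f: (1 5 4 3 2 6)

r f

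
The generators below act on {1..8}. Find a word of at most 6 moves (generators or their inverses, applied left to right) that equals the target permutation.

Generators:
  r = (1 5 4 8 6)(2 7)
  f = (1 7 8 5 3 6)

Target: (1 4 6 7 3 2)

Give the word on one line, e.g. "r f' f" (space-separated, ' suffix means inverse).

  after f': (1 6 3 5 8 7)
  after r': (1 8 2 7 6 3)(4 5)
  after f: (1 5 4 3 7)(2 8)
  after r: (1 4 3 2 6)(5 8 7)
  after f: (1 4 6 7 3 2)

f' r' f r f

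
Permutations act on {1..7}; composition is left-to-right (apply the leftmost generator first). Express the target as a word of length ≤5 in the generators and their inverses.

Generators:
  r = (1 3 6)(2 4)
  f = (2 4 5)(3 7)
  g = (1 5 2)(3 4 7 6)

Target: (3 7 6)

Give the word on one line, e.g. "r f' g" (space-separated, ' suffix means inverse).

  after r': (1 6 3)(2 4)
  after f': (1 6 7 3)(4 5)
  after r: (2 4 5)(6 7)
  after f': (3 7 6)

r' f' r f'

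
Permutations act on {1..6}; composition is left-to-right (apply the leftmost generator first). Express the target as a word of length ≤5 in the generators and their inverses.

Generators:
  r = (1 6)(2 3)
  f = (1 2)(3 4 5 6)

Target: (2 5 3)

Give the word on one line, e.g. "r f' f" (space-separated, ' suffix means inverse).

f r' f' r

  after f: (1 2)(3 4 5 6)
  after r': (1 3 4 5)(2 6)
  after f': (1 6)(2 5)
  after r: (2 5 3)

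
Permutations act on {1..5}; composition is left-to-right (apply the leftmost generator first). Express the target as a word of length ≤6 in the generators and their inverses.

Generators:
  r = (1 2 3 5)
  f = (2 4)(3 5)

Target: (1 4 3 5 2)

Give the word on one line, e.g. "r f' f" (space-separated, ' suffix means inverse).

f r' f r' f

  after f: (2 4)(3 5)
  after r': (1 5 2 4)
  after f: (1 3 5 4)
  after r': (1 2)(4 5)
  after f: (1 4 3 5 2)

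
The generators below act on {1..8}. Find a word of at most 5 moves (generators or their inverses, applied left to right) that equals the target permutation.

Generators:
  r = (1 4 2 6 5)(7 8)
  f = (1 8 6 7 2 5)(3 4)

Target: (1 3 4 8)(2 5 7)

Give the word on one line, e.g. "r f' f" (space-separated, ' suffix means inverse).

  after r: (1 4 2 6 5)(7 8)
  after f: (1 3 4 5 8 2 7 6)
  after f: (1 4)(5 6 8)
  after f: (1 3 4 8)(2 5 7)

r f f f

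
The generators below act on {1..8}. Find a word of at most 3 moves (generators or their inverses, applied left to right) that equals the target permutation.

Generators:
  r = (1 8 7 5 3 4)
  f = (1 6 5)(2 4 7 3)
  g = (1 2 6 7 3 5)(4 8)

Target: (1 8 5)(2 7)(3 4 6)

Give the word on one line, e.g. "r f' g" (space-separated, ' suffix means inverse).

r g g

  after r: (1 8 7 5 3 4)
  after g: (1 4 2 6 7)(3 8)
  after g: (1 8 5)(2 7)(3 4 6)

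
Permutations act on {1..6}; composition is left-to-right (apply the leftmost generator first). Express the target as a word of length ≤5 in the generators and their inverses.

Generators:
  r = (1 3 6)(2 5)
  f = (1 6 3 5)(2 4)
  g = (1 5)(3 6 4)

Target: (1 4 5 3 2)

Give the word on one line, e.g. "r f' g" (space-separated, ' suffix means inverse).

  after g': (1 5)(3 4 6)
  after r': (1 2 5 6)(3 4)
  after f: (1 4 5 3 2)

g' r' f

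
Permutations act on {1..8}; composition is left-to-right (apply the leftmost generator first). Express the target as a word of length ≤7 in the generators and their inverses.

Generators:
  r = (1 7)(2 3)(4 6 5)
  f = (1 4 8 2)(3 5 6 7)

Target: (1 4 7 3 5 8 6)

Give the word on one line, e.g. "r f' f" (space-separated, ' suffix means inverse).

r' f r f' f'

  after r': (1 7)(2 3)(4 5 6)
  after f: (1 3)(2 5 7 4 6 8)
  after r: (1 2 4 5)(3 7 6 8)
  after f': (1 8 7 5 2)(3 6 4)
  after f': (1 4 7 3 5 8 6)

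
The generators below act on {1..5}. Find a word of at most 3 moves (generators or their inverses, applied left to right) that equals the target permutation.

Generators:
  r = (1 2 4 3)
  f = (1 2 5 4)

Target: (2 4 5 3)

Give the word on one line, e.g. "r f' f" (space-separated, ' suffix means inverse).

  after f': (1 4 5 2)
  after r: (1 3)(4 5)
  after r: (2 4 5 3)

f' r r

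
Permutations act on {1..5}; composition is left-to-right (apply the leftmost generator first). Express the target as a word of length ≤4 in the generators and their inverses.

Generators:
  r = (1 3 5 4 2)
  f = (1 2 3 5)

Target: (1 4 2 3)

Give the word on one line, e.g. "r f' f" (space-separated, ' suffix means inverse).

r' f' r' r'

  after r': (1 2 4 5 3)
  after f': (2 4 3 5)
  after r': (1 2 5 4)
  after r': (1 4 2 3)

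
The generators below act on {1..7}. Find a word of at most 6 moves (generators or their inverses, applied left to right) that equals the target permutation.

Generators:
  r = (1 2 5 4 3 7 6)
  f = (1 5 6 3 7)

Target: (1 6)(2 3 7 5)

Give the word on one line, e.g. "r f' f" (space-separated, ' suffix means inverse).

  after r: (1 2 5 4 3 7 6)
  after f: (1 2 6 5 4 7 3)
  after r': (2 7 4 3 6)
  after r': (1 6)(2 3 7 5)

r f r' r'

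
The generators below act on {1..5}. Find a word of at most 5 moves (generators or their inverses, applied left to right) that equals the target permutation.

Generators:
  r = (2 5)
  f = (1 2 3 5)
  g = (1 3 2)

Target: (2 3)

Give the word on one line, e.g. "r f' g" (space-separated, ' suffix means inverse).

  after f': (1 5 3 2)
  after g': (1 5)
  after r': (1 2 5)
  after f': (2 3)

f' g' r' f'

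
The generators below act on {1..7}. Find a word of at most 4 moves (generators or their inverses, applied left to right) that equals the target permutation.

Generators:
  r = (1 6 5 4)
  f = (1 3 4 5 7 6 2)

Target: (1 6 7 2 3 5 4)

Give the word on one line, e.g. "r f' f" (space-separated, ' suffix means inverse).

r r f f

  after r: (1 6 5 4)
  after r: (1 5)(4 6)
  after f: (1 7 6 5 3 4 2)
  after f: (1 6 7 2 3 5 4)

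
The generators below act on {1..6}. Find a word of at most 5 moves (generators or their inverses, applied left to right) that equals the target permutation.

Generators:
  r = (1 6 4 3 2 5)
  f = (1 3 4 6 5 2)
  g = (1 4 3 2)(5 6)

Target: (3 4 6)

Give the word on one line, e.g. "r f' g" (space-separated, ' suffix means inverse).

g r' r'

  after g: (1 4 3 2)(5 6)
  after r': (1 6 2 5)
  after r': (3 4 6)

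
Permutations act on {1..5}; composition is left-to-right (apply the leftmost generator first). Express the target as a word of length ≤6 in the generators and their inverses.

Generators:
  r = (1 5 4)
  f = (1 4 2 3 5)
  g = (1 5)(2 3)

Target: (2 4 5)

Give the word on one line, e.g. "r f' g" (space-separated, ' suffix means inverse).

g' r' f r

  after g': (1 5)(2 3)
  after r': (2 3)(4 5)
  after f: (1 4)(2 5)
  after r: (2 4 5)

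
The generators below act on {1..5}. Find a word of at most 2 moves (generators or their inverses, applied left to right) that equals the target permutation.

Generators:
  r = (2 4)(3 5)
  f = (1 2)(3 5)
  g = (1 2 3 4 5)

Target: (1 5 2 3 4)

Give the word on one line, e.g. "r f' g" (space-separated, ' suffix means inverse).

r g'

  after r: (2 4)(3 5)
  after g': (1 5 2 3 4)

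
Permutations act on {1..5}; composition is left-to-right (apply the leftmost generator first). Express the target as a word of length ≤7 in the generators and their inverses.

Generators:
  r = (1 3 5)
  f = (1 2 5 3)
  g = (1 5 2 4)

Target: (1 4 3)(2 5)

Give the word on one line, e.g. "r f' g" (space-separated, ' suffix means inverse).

  after r: (1 3 5)
  after f: (2 5)
  after g: (1 5 4)
  after r: (3 5 4)
  after g': (1 4 3)(2 5)

r f g r g'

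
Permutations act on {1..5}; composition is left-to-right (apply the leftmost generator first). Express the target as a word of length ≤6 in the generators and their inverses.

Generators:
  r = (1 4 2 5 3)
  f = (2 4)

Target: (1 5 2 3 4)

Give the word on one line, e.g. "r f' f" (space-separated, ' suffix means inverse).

f r' r' f'

  after f: (2 4)
  after r': (1 3 5 2)
  after r': (1 5 4)(2 3)
  after f': (1 5 2 3 4)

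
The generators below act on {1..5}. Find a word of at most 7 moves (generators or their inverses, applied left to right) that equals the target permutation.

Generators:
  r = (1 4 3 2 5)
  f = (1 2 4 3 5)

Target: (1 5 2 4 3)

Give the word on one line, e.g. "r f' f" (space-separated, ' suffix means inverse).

r' f' r' f f

  after r': (1 5 2 3 4)
  after f': (1 3 2 4 5)
  after r': (1 4 2)
  after f: (1 3 5)
  after f: (1 5 2 4 3)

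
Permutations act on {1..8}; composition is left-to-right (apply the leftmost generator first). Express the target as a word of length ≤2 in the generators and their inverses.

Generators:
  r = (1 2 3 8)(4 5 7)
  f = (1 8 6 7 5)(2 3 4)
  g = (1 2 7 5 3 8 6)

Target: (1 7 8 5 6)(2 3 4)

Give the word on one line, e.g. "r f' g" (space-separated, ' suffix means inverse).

  after f': (1 5 7 6 8)(2 4 3)
  after f': (1 7 8 5 6)(2 3 4)

f' f'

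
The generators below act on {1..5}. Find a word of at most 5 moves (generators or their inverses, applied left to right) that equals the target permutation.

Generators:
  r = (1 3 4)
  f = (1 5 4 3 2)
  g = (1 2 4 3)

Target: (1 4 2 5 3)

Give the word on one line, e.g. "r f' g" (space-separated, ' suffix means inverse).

  after f': (1 2 3 4 5)
  after g: (1 4 5 2)
  after f: (1 3 2 5)
  after g': (1 4 2 5 3)

f' g f g'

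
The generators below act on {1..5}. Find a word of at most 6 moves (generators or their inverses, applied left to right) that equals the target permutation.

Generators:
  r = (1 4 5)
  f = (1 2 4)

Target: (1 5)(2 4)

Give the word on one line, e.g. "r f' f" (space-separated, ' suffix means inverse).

r f r' f'

  after r: (1 4 5)
  after f: (2 4 5)
  after r': (1 5 2)
  after f': (1 5)(2 4)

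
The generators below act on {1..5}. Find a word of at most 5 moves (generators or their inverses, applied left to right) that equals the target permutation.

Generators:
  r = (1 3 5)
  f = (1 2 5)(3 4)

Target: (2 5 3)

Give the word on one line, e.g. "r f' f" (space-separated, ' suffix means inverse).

r f f r'

  after r: (1 3 5)
  after f: (1 4 3)(2 5)
  after f: (1 3 2)
  after r': (2 5 3)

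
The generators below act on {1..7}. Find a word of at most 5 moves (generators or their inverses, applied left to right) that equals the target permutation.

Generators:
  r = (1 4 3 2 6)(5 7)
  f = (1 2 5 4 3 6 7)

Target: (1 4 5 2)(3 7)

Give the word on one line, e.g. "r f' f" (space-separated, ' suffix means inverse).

  after r': (1 6 2 3 4)(5 7)
  after f': (1 3 5 6)(2 4 7)
  after r': (1 4 5 2)(3 7)

r' f' r'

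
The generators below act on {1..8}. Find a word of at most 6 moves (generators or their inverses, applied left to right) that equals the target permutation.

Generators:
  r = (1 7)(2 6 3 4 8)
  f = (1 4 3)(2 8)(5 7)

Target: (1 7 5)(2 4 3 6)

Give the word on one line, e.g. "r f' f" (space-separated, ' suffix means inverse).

f f f r'

  after f: (1 4 3)(2 8)(5 7)
  after f: (1 3 4)
  after f: (2 8)(5 7)
  after r': (1 7 5)(2 4 3 6)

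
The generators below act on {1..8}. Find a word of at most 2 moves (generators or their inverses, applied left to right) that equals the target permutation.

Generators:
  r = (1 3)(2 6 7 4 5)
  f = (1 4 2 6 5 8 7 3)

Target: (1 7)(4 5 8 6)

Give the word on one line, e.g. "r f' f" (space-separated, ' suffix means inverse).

  after f: (1 4 2 6 5 8 7 3)
  after r': (1 7)(4 5 8 6)

f r'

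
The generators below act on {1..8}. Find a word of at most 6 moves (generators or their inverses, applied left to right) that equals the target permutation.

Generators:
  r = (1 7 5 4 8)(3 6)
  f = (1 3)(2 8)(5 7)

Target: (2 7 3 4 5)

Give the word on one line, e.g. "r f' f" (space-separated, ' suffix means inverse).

f r' r' f'

  after f: (1 3)(2 8)(5 7)
  after r': (1 6 3 8 2 4 5)
  after r': (1 3 4 7)(2 5 8)
  after f': (2 7 3 4 5)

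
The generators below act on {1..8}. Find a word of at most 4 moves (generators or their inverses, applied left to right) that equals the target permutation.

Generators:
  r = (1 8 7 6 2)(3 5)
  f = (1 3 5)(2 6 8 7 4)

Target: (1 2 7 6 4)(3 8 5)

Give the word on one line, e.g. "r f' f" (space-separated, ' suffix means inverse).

  after r': (1 2 6 7 8)(3 5)
  after f: (1 6 4 2 8 3)
  after r: (1 2 7 6 4)(3 8 5)

r' f r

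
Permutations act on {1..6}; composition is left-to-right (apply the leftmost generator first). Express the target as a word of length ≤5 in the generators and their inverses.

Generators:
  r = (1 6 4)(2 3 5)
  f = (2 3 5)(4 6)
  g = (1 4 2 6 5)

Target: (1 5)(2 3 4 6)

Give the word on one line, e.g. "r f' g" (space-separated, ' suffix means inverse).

f' g f g' r'

  after f': (2 5 3)(4 6)
  after g: (1 4 5 3 6 2)
  after f: (1 6 3 4 2)
  after g': (1 2 5 6 3)
  after r': (1 5)(2 3 4 6)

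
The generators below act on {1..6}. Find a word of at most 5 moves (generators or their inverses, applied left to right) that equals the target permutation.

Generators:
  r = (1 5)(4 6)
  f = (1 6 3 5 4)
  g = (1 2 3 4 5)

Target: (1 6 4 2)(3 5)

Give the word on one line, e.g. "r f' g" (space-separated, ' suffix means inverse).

r f r g'

  after r: (1 5)(4 6)
  after f: (1 4 3 5 6)
  after r: (1 6 5 4 3)
  after g': (1 6 4 2)(3 5)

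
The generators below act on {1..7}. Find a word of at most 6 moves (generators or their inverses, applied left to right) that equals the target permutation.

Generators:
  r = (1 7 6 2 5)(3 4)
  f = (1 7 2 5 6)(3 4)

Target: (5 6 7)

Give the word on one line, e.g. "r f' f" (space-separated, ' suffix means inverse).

  after f': (1 6 5 2 7)(3 4)
  after r: (1 2 6)
  after f': (1 7)(2 5)(3 4)
  after r': (5 6 7)

f' r f' r'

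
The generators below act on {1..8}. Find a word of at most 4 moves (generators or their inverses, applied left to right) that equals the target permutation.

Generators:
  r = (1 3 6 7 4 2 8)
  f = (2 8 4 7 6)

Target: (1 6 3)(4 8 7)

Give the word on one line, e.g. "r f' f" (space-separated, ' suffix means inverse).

r' f' f'

  after r': (1 8 2 4 7 6 3)
  after f': (1 2 8 6 3)
  after f': (1 6 3)(4 8 7)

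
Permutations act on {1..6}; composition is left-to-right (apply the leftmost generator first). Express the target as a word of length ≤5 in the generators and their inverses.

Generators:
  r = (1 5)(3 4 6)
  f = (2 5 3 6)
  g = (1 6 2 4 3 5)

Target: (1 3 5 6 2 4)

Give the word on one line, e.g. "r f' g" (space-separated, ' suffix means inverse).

  after r': (1 5)(3 6 4)
  after f': (1 2 6 4 5)
  after r': (1 2 4)(3 6)
  after f: (1 5 3 2 4)
  after f: (1 3 5 6 2 4)

r' f' r' f f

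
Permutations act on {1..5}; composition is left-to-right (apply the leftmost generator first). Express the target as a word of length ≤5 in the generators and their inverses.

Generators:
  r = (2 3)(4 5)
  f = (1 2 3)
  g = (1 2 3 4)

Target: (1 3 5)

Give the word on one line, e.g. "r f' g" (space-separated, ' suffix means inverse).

g f' f' r' g

  after g: (1 2 3 4)
  after f': (3 4)
  after f': (1 3 4 2)
  after r': (1 2)(3 5 4)
  after g: (1 3 5)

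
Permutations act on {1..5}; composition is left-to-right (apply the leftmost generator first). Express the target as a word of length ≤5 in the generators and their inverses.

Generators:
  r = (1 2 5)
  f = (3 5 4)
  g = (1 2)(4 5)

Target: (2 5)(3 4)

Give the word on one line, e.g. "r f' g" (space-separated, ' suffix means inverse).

  after r: (1 2 5)
  after f': (1 2 3 4 5)
  after g: (2 3 5)
  after f: (2 5)(3 4)

r f' g f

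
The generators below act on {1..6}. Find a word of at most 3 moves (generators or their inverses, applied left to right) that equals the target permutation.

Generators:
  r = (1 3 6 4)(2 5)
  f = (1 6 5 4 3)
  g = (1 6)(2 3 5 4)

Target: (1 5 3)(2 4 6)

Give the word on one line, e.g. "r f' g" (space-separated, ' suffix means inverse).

  after r: (1 3 6 4)(2 5)
  after g: (1 5 3)(2 4 6)

r g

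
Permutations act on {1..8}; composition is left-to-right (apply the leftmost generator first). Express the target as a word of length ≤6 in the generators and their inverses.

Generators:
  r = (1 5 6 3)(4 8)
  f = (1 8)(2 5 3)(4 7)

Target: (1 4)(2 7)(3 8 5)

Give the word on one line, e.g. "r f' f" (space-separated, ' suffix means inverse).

f r' f r' f

  after f: (1 8)(2 5 3)(4 7)
  after r': (1 4 7 8 3 2)(5 6)
  after f: (1 7)(2 8)(3 5 6)
  after r': (1 7 3)(2 4 8)
  after f: (1 4)(2 7)(3 8 5)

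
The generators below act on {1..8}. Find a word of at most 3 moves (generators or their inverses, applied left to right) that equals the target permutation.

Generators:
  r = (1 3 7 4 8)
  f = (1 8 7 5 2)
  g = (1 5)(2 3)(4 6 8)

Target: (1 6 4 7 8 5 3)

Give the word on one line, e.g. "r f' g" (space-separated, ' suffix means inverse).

  after f: (1 8 7 5 2)
  after g': (1 6 4 8 7)(2 5 3)
  after f: (1 6 4 7 8 5 3)

f g' f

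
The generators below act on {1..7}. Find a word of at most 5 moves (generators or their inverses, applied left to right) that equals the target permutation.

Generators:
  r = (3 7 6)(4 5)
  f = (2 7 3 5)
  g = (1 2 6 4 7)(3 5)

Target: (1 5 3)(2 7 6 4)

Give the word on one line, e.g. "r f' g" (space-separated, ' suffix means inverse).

  after f': (2 5 3 7)
  after g: (1 2 3)(4 7 6)
  after f': (1 5 3)(2 7 6 4)

f' g f'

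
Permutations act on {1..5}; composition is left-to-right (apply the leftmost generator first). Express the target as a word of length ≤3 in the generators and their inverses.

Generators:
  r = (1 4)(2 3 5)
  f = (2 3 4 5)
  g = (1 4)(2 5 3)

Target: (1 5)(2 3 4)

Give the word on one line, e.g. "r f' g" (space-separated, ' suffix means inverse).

f' r f

  after f': (2 5 4 3)
  after r: (1 4 5)
  after f: (1 5)(2 3 4)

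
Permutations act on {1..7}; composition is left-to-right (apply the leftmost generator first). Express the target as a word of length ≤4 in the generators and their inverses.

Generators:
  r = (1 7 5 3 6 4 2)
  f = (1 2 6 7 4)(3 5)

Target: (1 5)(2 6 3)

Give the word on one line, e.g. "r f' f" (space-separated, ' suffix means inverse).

  after f': (1 4 7 6 2)(3 5)
  after r': (1 6 4)(3 7)
  after r': (1 3)(2 4)(5 7)
  after r': (1 5)(2 6 3)

f' r' r' r'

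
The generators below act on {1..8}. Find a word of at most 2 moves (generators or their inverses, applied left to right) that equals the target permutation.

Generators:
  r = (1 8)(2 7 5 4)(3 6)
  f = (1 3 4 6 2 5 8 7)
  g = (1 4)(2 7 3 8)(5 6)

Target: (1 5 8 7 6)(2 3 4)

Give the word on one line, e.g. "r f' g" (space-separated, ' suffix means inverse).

  after r': (1 8)(2 4 5 7)(3 6)
  after f': (1 5 8 7 6)(2 3 4)

r' f'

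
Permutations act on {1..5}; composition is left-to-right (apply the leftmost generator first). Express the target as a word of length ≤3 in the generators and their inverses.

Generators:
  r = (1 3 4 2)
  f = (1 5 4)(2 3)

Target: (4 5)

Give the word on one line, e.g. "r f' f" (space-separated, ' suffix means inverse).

r' r' f

  after r': (1 2 4 3)
  after r': (1 4)(2 3)
  after f: (4 5)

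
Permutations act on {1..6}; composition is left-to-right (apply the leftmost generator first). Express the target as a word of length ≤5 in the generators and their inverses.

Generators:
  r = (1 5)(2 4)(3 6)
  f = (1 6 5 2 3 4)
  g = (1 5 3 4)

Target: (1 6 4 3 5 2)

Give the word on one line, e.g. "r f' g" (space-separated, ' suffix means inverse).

f r r g' g'

  after f: (1 6 5 2 3 4)
  after r: (1 3 2 6)(4 5)
  after r: (1 6 5 2 3 4)
  after g': (1 6)(2 5)
  after g': (1 6 4 3 5 2)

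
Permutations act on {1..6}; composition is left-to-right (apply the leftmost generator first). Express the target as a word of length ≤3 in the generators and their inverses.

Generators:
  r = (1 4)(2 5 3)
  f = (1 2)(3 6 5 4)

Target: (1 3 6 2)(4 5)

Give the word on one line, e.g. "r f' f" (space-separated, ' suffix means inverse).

  after f: (1 2)(3 6 5 4)
  after r: (1 5)(2 4)(3 6)
  after r: (1 3 6 2)(4 5)

f r r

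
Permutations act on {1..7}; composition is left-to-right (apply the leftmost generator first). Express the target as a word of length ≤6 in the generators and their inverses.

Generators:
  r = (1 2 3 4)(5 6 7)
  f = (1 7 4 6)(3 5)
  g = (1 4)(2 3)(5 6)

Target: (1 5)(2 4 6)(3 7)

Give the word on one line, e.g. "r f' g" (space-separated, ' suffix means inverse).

  after f': (1 6 4 7)(3 5)
  after r: (1 7 2 3 6)(4 5)
  after g: (1 7 3 5)(4 6)
  after r': (1 6 3 7 2)(4 5)
  after g: (1 5)(2 4 6)(3 7)

f' r g r' g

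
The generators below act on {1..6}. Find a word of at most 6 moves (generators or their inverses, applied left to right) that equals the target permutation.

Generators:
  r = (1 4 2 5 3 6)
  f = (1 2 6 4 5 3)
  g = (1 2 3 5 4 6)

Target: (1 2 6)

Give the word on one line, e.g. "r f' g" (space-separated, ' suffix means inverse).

  after f: (1 2 6 4 5 3)
  after f: (1 6 5)(2 4 3)
  after r: (3 5 4 6)
  after f: (1 2 6)

f f r f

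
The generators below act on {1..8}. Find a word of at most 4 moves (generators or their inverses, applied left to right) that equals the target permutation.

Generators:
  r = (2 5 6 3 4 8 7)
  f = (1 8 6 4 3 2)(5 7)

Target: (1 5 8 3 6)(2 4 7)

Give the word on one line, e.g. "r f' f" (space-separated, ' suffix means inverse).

r' f r f

  after r': (2 7 8 4 3 6 5)
  after f: (1 8 3 4 2 5)(6 7)
  after r: (1 7 3 8 4 5)(2 6)
  after f: (1 5 8 3 6)(2 4 7)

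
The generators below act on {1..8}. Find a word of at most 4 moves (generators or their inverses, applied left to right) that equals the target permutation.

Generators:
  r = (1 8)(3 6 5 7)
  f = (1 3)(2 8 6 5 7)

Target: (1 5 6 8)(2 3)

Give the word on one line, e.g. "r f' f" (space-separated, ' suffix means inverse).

  after f: (1 3)(2 8 6 5 7)
  after r': (1 7 2)(3 8)
  after f': (1 5 6 8)(2 3)

f r' f'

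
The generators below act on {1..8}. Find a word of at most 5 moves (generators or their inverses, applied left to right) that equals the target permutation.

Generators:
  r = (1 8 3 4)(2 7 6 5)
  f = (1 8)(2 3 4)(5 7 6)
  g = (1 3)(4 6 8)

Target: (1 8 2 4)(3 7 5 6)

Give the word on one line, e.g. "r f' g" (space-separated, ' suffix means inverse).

f' r' f

  after f': (1 8)(2 4 3)(5 6 7)
  after r': (2 3 5 7 6)(4 8)
  after f: (1 8 2 4)(3 7 5 6)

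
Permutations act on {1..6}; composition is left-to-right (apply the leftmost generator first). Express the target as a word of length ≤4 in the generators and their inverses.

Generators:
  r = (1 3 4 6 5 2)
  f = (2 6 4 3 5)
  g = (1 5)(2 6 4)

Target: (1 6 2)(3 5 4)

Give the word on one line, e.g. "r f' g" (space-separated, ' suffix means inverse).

  after r': (1 2 5 6 4 3)
  after g: (1 6 2)(3 5 4)

r' g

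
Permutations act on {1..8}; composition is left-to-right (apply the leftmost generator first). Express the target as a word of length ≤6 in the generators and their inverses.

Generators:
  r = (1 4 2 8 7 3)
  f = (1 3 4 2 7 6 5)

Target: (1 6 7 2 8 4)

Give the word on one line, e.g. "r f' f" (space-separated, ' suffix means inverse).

  after r': (1 3 7 8 2 4)
  after f': (2 3)(4 5 6 7 8)
  after r': (1 3 4 5 6 8)(2 7)
  after r': (1 7 4 5 6 2 8 3)
  after f: (1 6 7 2 8 4)

r' f' r' r' f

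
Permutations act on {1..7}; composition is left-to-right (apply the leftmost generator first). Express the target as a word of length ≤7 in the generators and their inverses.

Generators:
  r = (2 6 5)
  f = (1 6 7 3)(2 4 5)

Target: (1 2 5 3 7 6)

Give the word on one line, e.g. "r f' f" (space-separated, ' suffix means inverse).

f r' r' f' f'

  after f: (1 6 7 3)(2 4 5)
  after r': (1 2 4 6 7 3)
  after r': (1 5 6 7 3)(2 4)
  after f': (1 4 5)
  after f': (1 2 5 3 7 6)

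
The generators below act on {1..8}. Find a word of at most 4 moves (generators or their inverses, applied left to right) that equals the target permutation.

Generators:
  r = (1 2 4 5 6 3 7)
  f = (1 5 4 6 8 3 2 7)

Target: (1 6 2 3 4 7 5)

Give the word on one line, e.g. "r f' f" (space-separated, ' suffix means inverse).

  after r': (1 7 3 6 5 4 2)
  after r': (1 3 5 2 7 6 4)
  after r': (1 6 2 3 4 7 5)

r' r' r'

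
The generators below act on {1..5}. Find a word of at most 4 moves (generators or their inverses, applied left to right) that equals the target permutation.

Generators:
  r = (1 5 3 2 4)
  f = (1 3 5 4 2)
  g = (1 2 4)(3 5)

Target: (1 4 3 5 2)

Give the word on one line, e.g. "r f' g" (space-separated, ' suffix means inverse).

f' r

  after f': (1 2 4 5 3)
  after r: (1 4 3 5 2)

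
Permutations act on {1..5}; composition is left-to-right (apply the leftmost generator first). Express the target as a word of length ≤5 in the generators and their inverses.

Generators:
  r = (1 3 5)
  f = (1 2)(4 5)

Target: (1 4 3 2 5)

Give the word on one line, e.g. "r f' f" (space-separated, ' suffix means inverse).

  after r': (1 5 3)
  after f': (1 4 5 3 2)
  after r: (1 4)(2 3)
  after r: (1 4 3 2 5)

r' f' r r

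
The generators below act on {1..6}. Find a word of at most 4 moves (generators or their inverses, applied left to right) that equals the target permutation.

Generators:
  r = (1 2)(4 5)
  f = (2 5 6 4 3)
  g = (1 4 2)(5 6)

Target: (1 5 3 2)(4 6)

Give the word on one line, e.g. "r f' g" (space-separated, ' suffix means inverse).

  after r': (1 2)(4 5)
  after f: (1 5 3 2)(4 6)

r' f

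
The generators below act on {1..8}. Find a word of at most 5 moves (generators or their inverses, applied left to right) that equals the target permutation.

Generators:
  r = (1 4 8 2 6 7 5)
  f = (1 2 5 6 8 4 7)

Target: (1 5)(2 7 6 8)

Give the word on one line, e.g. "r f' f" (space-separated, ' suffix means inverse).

r' r' r' f'

  after r': (1 5 7 6 2 8 4)
  after r': (1 7 2 4 5 6 8)
  after r': (1 6 4 7 8 5 2)
  after f': (1 5)(2 7 6 8)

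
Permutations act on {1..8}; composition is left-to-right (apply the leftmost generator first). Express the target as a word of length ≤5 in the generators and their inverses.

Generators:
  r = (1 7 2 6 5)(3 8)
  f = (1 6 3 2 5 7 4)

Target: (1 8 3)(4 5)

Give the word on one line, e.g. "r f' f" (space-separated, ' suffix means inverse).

  after f: (1 6 3 2 5 7 4)
  after f: (1 3 5 4 6 2 7)
  after r: (1 8 3)(4 5)

f f r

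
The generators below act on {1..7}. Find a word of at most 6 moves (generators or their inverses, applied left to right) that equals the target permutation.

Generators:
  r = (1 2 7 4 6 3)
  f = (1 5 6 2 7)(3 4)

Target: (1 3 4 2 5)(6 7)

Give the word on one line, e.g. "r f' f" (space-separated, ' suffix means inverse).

r f' r f f

  after r: (1 2 7 4 6 3)
  after f': (1 6 4 5)(3 7)
  after r: (1 3 4 5 2 7)
  after f: (1 4 6 2)(5 7)
  after f: (1 3 4 2 5)(6 7)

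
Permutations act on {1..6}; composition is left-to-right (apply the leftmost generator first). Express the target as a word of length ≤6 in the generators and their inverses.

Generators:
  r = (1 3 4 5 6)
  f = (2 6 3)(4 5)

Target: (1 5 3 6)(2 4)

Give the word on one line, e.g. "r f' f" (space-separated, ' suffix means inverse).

  after f': (2 3 6)(4 5)
  after r: (1 3)(2 4 6)
  after f': (1 6 3)(2 5 4)
  after r': (1 5 3 6)(2 4)

f' r f' r'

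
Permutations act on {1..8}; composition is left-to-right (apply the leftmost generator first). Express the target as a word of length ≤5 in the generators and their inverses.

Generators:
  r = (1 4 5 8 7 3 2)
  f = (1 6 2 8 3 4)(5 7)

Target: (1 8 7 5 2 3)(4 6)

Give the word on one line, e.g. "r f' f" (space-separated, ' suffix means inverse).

r r f r f'

  after r: (1 4 5 8 7 3 2)
  after r: (1 5 7 2 4 8 3)
  after f: (1 7 8 4 3 6 2)
  after r: (1 3 6)(2 4)(5 8)
  after f': (1 8 7 5 2 3)(4 6)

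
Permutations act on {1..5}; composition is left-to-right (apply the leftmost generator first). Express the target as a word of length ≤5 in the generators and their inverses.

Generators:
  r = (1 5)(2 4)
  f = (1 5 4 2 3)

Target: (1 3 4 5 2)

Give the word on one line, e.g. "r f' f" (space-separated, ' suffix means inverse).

  after r': (1 5)(2 4)
  after f': (2 5 3)
  after r: (1 5 3 4 2)
  after r: (2 5 3)
  after f': (1 3 4 5 2)

r' f' r r f'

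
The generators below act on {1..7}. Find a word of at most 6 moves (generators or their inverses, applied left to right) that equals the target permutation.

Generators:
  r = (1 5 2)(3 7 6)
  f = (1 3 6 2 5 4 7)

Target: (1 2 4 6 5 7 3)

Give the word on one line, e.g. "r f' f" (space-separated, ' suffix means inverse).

  after r: (1 5 2)(3 7 6)
  after r: (1 2 5)(3 6 7)
  after f: (1 5 3 2 4 7 6)
  after r': (2 4 3 5 6)
  after r': (1 2 4 6 5 7 3)

r r f r' r'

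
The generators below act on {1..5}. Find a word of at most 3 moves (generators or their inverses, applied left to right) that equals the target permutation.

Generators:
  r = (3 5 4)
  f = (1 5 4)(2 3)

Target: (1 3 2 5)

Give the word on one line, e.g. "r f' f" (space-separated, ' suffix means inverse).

f' r

  after f': (1 4 5)(2 3)
  after r: (1 3 2 5)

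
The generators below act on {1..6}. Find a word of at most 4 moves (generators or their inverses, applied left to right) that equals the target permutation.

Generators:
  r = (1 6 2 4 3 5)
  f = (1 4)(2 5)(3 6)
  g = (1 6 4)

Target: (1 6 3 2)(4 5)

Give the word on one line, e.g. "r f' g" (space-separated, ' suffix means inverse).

g' f r

  after g': (1 4 6)
  after f: (2 5)(3 6 4)
  after r: (1 6 3 2)(4 5)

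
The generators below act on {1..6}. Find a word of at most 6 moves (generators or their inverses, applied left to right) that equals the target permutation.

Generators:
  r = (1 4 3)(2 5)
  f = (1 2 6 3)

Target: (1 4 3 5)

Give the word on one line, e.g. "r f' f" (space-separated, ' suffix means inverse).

f' r f' r' f

  after f': (1 3 6 2)
  after r: (2 4 3 6 5)
  after f': (1 3 2 4 6 5)
  after r': (1 4 6 2)(3 5)
  after f: (1 4 3 5)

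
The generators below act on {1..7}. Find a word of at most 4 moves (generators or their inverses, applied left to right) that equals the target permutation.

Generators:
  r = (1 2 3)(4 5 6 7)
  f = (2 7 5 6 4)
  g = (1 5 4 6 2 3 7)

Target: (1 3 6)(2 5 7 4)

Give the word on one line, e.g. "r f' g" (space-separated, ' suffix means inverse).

r g f

  after r: (1 2 3)(4 5 6 7)
  after g: (1 3 5 2 7 6)
  after f: (1 3 6)(2 5 7 4)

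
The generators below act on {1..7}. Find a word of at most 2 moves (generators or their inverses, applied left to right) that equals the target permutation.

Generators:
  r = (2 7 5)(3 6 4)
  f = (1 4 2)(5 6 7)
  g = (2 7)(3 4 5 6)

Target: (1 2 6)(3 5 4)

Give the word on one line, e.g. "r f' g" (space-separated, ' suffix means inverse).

r f'

  after r: (2 7 5)(3 6 4)
  after f': (1 2 6)(3 5 4)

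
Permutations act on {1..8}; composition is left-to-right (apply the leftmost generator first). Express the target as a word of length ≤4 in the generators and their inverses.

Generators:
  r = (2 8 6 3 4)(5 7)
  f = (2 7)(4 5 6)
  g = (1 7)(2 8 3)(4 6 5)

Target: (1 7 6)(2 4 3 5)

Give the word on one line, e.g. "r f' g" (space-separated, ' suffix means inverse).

  after f': (2 7)(4 6 5)
  after r': (2 5 3 6 7 4 8)
  after g: (1 7 6)(2 4 3 5)

f' r' g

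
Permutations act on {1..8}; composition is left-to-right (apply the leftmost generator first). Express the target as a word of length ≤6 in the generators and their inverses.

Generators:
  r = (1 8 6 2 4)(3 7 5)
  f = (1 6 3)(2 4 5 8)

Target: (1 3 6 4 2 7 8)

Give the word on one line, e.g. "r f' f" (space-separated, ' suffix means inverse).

  after r': (1 4 2 6 8)(3 5 7)
  after r': (1 2 8 4 6)(3 7 5)
  after f': (1 8 2 5 6 3 7 4)
  after r': (2 7)(5 8 6)
  after f': (1 3 6 4 2 7 8)

r' r' f' r' f'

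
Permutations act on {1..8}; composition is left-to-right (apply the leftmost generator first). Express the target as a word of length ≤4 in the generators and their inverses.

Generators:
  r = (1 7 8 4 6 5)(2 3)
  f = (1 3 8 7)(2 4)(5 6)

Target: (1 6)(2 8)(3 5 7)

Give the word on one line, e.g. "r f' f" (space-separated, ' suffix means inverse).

  after r': (1 5 6 4 8 7)(2 3)
  after f': (1 6 2)(3 4)
  after r: (1 5)(2 7 8 4)(3 6)
  after f': (1 6)(2 8)(3 5 7)

r' f' r f'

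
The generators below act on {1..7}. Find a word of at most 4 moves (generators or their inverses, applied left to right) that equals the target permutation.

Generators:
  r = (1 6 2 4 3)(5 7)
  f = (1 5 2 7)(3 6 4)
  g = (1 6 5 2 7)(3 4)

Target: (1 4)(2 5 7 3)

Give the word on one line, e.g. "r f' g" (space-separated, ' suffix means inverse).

  after r': (1 3 4 2 6)(5 7)
  after g': (1 4 5 2)(6 7)
  after g': (1 3 4 6 2 7)
  after r': (1 4)(2 5 7 3)

r' g' g' r'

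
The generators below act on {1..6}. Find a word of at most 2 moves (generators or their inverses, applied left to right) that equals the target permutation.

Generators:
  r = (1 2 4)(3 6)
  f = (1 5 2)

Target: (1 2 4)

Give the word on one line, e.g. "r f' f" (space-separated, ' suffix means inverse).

  after r': (1 4 2)(3 6)
  after r': (1 2 4)

r' r'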